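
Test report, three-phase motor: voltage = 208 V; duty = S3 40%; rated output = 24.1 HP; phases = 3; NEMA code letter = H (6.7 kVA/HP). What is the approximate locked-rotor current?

448 A

S_LR = 6.7 × 24.1 = 161.47 kVA
I_LR = S_LR/(√3·V_L) = 161470/(1.732×208) = 448 A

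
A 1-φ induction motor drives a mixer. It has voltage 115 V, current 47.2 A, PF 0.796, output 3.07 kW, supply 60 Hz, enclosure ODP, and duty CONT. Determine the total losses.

1250 W

P_in = V·I·cosφ = 115×47.2×0.796 = 4321 W
P_out = 3070 W
Losses = P_in − P_out = 4321 − 3070 = 1251 W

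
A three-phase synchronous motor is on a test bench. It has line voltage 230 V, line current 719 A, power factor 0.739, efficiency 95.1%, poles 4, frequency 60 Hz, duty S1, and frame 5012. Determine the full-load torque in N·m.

P_in = √3·V·I·cosφ = 1.732 × 230 × 719 × 0.739 = 211665 W
P_out = η·P_in = 0.951 × 211665 = 201293 W
n = n_s = 120×60/4 = 1800 rpm (synchronous)
ω = 2π×1800/60 = 188.5 rad/s
τ = P_out/ω = 201293/188.5 = 1070 N·m

1070 N·m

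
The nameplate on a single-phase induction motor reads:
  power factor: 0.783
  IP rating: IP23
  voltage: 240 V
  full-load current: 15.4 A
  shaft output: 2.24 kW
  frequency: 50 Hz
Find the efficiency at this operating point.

77.4 %

P_out = 2.24 kW = 2240 W
P_in = V·I·cosφ = 240 × 15.4 × 0.783 = 2894 W
η = P_out / P_in = 2240 / 2894 = 0.774 = 77.4%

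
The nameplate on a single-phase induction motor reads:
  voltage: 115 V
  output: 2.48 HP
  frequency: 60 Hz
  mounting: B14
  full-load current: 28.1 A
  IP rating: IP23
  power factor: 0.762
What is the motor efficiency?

75.1 %

P_out = 2.48 × 746 = 1850 W
P_in = V·I·cosφ = 115 × 28.1 × 0.762 = 2462 W
η = P_out / P_in = 1850 / 2462 = 0.751 = 75.1%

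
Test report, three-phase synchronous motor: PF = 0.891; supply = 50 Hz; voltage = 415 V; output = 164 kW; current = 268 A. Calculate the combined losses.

7.64 kW

P_in = √3·V·I·cosφ = 1.732×415×268×0.891 = 171636 W
P_out = 164000 W
Losses = P_in − P_out = 171636 − 164000 = 7636 W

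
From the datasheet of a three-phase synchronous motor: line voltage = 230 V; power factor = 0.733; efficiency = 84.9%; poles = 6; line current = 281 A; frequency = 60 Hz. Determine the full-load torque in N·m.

554 N·m

P_in = √3·V·I·cosφ = 1.732 × 230 × 281 × 0.733 = 82051 W
P_out = η·P_in = 0.849 × 82051 = 69661 W
n = n_s = 120×60/6 = 1200 rpm (synchronous)
ω = 2π×1200/60 = 125.7 rad/s
τ = P_out/ω = 69661/125.7 = 554 N·m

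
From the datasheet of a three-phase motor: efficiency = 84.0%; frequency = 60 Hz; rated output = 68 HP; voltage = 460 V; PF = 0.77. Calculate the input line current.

P_out = 68 × 746 = 50728 W
P_in = P_out / η = 50728 / 0.840 = 60390 W
I_L = P_in / (√3·V_L·cosφ) = 60390 / (1.732 × 460 × 0.77) = 98.4 A

98.4 A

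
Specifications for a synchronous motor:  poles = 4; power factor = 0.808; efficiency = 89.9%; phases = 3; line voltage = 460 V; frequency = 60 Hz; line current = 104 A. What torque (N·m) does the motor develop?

P_in = √3·V·I·cosφ = 1.732 × 460 × 104 × 0.808 = 66950 W
P_out = η·P_in = 0.899 × 66950 = 60188 W
n = n_s = 120×60/4 = 1800 rpm (synchronous)
ω = 2π×1800/60 = 188.5 rad/s
τ = P_out/ω = 60188/188.5 = 319 N·m

319 N·m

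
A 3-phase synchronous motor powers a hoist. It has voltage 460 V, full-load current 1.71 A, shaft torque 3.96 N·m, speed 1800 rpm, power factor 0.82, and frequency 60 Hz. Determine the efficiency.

66.8 %

ω = 2π × 1800/60 = 188.5 rad/s; P_out = τω = 3.96 × 188.5 = 746 W
P_in = √3·V_L·I_L·cosφ = 1.732 × 460 × 1.71 × 0.82 = 1117 W
η = P_out / P_in = 746 / 1117 = 0.668 = 66.8%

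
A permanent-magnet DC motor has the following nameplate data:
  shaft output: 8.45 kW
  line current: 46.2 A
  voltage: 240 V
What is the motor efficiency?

P_out = 8.45 kW = 8450 W
P_in = V·I = 240 × 46.2 = 11088 W
η = P_out / P_in = 8450 / 11088 = 0.762 = 76.2%

76.2 %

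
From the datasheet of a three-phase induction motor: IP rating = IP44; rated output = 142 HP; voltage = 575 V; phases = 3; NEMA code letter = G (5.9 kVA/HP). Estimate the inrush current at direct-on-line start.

841 A

S_LR = 5.9 × 142 = 837.8 kVA
I_LR = S_LR/(√3·V_L) = 837800/(1.732×575) = 841 A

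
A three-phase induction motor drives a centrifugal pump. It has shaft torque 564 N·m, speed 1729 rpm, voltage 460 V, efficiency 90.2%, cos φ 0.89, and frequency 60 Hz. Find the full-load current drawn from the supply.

ω = 2π×1729/60 = 181.1 rad/s; P_out = τω = 564 × 181.1 = 102140 W
P_in = P_out / η = 102140 / 0.902 = 113237 W
I_L = P_in / (√3·V_L·cosφ) = 113237 / (1.732 × 460 × 0.89) = 160 A

160 A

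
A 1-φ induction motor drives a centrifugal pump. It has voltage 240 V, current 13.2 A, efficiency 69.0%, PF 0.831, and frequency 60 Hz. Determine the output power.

1.82 kW

P_in = V·I·cosφ = 240 × 13.2 × 0.831 = 2633 W
P_out = η·P_in = 0.69 × 2633 = 1817 W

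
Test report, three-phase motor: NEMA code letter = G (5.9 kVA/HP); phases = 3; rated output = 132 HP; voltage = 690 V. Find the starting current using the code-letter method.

S_LR = 5.9 × 132 = 778.8 kVA
I_LR = S_LR/(√3·V_L) = 778800/(1.732×690) = 652 A

652 A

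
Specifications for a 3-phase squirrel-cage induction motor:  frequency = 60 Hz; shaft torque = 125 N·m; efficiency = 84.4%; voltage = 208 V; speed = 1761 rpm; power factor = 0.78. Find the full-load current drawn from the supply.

ω = 2π×1761/60 = 184.4 rad/s; P_out = τω = 125 × 184.4 = 23050 W
P_in = P_out / η = 23050 / 0.844 = 27310 W
I_L = P_in / (√3·V_L·cosφ) = 27310 / (1.732 × 208 × 0.78) = 97.2 A

97.2 A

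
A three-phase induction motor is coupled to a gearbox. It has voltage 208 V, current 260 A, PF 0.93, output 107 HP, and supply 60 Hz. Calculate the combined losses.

7290 W

P_in = √3·V·I·cosφ = 1.732×208×260×0.93 = 87110 W
P_out = 107×746 = 79822 W
Losses = P_in − P_out = 87110 − 79822 = 7288 W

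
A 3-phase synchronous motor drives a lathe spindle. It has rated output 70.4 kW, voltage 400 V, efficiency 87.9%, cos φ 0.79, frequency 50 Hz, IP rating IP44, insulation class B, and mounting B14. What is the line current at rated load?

P_out = 70.4 kW = 70400 W
P_in = P_out / η = 70400 / 0.879 = 80091 W
I_L = P_in / (√3·V_L·cosφ) = 80091 / (1.732 × 400 × 0.79) = 146 A

146 A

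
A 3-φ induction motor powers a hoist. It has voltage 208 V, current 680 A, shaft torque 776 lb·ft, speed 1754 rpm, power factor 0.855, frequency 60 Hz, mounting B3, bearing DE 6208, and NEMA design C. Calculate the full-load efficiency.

92.3 %

τ = 776 lb·ft × 1.356 = 1052 N·m
ω = 2π × 1754/60 = 183.7 rad/s; P_out = τω = 1052 × 183.7 = 193252 W
P_in = √3·V_L·I_L·cosφ = 1.732 × 208 × 680 × 0.855 = 209453 W
η = P_out / P_in = 193252 / 209453 = 0.923 = 92.3%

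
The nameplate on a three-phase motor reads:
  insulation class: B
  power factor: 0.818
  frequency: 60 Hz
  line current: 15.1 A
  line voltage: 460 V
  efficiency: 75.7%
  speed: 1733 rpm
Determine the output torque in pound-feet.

P_in = √3·V·I·cosφ = 1.732 × 460 × 15.1 × 0.818 = 9841 W
P_out = η·P_in = 0.757 × 9841 = 7450 W
n = 1733 rpm
ω = 2π×1733/60 = 181.5 rad/s
τ = P_out/ω = 7450/181.5 = 41.05 N·m
In lb·ft: 41.05/1.356 = 30.3 lb·ft

30.3 lb·ft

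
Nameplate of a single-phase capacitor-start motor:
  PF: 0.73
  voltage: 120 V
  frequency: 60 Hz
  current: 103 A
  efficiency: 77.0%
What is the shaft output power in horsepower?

9.31 HP

P_in = V·I·cosφ = 120 × 103 × 0.73 = 9023 W
P_out = η·P_in = 0.77 × 9023 = 6948 W
= 6948/746 = 9.31 HP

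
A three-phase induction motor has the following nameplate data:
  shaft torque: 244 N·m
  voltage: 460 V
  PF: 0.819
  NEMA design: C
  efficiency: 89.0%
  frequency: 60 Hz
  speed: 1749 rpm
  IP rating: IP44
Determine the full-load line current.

77 A

ω = 2π×1749/60 = 183.2 rad/s; P_out = τω = 244 × 183.2 = 44701 W
P_in = P_out / η = 44701 / 0.890 = 50226 W
I_L = P_in / (√3·V_L·cosφ) = 50226 / (1.732 × 460 × 0.819) = 77 A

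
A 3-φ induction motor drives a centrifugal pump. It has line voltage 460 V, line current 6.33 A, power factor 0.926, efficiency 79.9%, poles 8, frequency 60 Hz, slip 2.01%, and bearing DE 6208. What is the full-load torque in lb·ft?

29.8 lb·ft

P_in = √3·V·I·cosφ = 1.732 × 460 × 6.33 × 0.926 = 4670 W
P_out = η·P_in = 0.799 × 4670 = 3731 W
n_s = 120×60/8 = 900 rpm; n = 900×(1−0.0201) = 882 rpm
ω = 2π×882/60 = 92.36 rad/s
τ = P_out/ω = 3731/92.36 = 40.4 N·m
In lb·ft: 40.4/1.356 = 29.8 lb·ft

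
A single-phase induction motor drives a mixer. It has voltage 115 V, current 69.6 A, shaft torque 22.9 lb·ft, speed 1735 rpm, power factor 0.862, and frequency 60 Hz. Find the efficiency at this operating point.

81.8 %

τ = 22.9 lb·ft × 1.356 = 31.05 N·m
ω = 2π × 1735/60 = 181.7 rad/s; P_out = τω = 31.05 × 181.7 = 5642 W
P_in = V·I·cosφ = 115 × 69.6 × 0.862 = 6899 W
η = P_out / P_in = 5642 / 6899 = 0.818 = 81.8%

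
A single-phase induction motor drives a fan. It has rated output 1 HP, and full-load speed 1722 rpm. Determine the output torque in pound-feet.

P_out = 1 × 746 = 746 W
ω = 2π × 1722/60 = 180.3 rad/s
τ = P_out/ω = 746/180.3 = 4.138 N·m
In lb·ft: 4.138/1.356 = 3.05 lb·ft

3.05 lb·ft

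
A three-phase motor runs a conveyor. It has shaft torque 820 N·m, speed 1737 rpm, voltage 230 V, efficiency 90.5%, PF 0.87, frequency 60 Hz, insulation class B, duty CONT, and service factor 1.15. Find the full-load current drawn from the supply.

476 A

ω = 2π×1737/60 = 181.9 rad/s; P_out = τω = 820 × 181.9 = 149158 W
P_in = P_out / η = 149158 / 0.905 = 164815 W
I_L = P_in / (√3·V_L·cosφ) = 164815 / (1.732 × 230 × 0.87) = 476 A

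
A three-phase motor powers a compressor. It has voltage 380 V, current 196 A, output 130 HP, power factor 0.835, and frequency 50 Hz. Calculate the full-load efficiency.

P_out = 130 × 746 = 96980 W
P_in = √3·V_L·I_L·cosφ = 1.732 × 380 × 196 × 0.835 = 107714 W
η = P_out / P_in = 96980 / 107714 = 0.900 = 90.0%

90.0 %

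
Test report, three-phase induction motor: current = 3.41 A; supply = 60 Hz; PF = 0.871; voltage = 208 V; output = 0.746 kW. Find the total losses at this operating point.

324 W

P_in = √3·V·I·cosφ = 1.732×208×3.41×0.871 = 1070 W
P_out = 746 W
Losses = P_in − P_out = 1070 − 746 = 324 W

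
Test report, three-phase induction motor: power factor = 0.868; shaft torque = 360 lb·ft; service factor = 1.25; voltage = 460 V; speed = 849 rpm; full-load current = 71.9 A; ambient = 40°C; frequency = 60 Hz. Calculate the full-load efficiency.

τ = 360 lb·ft × 1.356 = 488.2 N·m
ω = 2π × 849/60 = 88.91 rad/s; P_out = τω = 488.2 × 88.91 = 43406 W
P_in = √3·V_L·I_L·cosφ = 1.732 × 460 × 71.9 × 0.868 = 49723 W
η = P_out / P_in = 43406 / 49723 = 0.873 = 87.3%

87.3 %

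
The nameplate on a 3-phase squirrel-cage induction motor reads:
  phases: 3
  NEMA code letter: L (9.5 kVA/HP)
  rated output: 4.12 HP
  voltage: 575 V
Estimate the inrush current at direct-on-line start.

39.3 A

S_LR = 9.5 × 4.12 = 39.14 kVA
I_LR = S_LR/(√3·V_L) = 39140/(1.732×575) = 39.3 A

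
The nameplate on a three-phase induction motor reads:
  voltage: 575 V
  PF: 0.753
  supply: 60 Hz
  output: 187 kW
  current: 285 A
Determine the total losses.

P_in = √3·V·I·cosφ = 1.732×575×285×0.753 = 213725 W
P_out = 187000 W
Losses = P_in − P_out = 213725 − 187000 = 26725 W

26700 W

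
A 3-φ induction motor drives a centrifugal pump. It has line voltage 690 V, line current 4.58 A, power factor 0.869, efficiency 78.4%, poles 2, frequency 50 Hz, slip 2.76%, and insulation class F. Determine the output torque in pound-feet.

P_in = √3·V·I·cosφ = 1.732 × 690 × 4.58 × 0.869 = 4756 W
P_out = η·P_in = 0.784 × 4756 = 3729 W
n_s = 120×50/2 = 3000 rpm; n = 3000×(1−0.0276) = 2917 rpm
ω = 2π×2917/60 = 305.5 rad/s
τ = P_out/ω = 3729/305.5 = 12.21 N·m
In lb·ft: 12.21/1.356 = 9 lb·ft

9 lb·ft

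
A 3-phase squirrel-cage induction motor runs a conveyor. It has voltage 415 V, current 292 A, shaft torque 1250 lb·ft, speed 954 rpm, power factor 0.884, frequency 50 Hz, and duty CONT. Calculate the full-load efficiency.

τ = 1250 lb·ft × 1.356 = 1695 N·m
ω = 2π × 954/60 = 99.9 rad/s; P_out = τω = 1695 × 99.9 = 169331 W
P_in = √3·V_L·I_L·cosφ = 1.732 × 415 × 292 × 0.884 = 185537 W
η = P_out / P_in = 169331 / 185537 = 0.913 = 91.3%

91.3 %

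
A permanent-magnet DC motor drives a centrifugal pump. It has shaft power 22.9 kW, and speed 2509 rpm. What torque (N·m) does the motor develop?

87.2 N·m

ω = 2π × 2509/60 = 262.7 rad/s
τ = P/ω = 22900/262.7 = 87.2 N·m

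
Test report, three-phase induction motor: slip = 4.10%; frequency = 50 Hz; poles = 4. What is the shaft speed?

1438 rpm

n_s = 120f/p = 120×50/4 = 1500 rpm
n = n_s(1 − s) = 1500 × (1 − 0.041) = 1438 rpm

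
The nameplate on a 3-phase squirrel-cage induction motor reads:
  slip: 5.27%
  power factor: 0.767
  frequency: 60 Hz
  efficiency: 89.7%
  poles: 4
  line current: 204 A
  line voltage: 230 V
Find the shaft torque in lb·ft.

P_in = √3·V·I·cosφ = 1.732 × 230 × 204 × 0.767 = 62331 W
P_out = η·P_in = 0.897 × 62331 = 55911 W
n_s = 120×60/4 = 1800 rpm; n = 1800×(1−0.0527) = 1705 rpm
ω = 2π×1705/60 = 178.5 rad/s
τ = P_out/ω = 55911/178.5 = 313.2 N·m
In lb·ft: 313.2/1.356 = 231 lb·ft

231 lb·ft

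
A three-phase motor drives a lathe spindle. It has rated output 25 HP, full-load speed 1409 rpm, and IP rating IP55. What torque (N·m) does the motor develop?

P_out = 25 × 746 = 18650 W
ω = 2π × 1409/60 = 147.6 rad/s
τ = P_out/ω = 18650/147.6 = 126 N·m

126 N·m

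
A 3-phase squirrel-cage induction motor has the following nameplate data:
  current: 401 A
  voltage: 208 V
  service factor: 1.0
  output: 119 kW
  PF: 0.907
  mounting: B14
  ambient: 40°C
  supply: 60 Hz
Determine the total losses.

P_in = √3·V·I·cosφ = 1.732×208×401×0.907 = 131028 W
P_out = 119000 W
Losses = P_in − P_out = 131028 − 119000 = 12028 W

12 kW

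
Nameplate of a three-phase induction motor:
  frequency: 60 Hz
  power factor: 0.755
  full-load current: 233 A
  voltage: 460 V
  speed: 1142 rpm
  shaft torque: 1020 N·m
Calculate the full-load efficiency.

87.0 %

ω = 2π × 1142/60 = 119.6 rad/s; P_out = τω = 1020 × 119.6 = 121992 W
P_in = √3·V_L·I_L·cosφ = 1.732 × 460 × 233 × 0.755 = 140155 W
η = P_out / P_in = 121992 / 140155 = 0.870 = 87.0%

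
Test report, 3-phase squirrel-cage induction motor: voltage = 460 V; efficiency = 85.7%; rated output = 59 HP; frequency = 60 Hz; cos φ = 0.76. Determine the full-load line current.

P_out = 59 × 746 = 44014 W
P_in = P_out / η = 44014 / 0.857 = 51358 W
I_L = P_in / (√3·V_L·cosφ) = 51358 / (1.732 × 460 × 0.76) = 84.8 A

84.8 A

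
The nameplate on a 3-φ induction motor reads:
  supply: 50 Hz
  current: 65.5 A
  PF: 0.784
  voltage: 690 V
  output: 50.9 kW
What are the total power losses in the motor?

P_in = √3·V·I·cosφ = 1.732×690×65.5×0.784 = 61370 W
P_out = 50900 W
Losses = P_in − P_out = 61370 − 50900 = 10470 W

10500 W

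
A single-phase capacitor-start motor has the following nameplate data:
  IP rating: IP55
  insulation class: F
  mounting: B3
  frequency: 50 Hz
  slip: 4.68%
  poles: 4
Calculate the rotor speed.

1430 rpm

n_s = 120f/p = 120×50/4 = 1500 rpm
n = n_s(1 − s) = 1500 × (1 − 0.0468) = 1430 rpm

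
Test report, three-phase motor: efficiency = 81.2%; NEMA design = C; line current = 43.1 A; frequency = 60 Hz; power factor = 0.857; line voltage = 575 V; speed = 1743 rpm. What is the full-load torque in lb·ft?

121 lb·ft

P_in = √3·V·I·cosφ = 1.732 × 575 × 43.1 × 0.857 = 36785 W
P_out = η·P_in = 0.812 × 36785 = 29869 W
n = 1743 rpm
ω = 2π×1743/60 = 182.5 rad/s
τ = P_out/ω = 29869/182.5 = 163.7 N·m
In lb·ft: 163.7/1.356 = 121 lb·ft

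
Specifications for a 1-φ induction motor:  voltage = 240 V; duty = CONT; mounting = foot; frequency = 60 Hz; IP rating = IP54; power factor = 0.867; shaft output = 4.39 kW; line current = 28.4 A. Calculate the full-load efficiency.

P_out = 4.39 kW = 4390 W
P_in = V·I·cosφ = 240 × 28.4 × 0.867 = 5909 W
η = P_out / P_in = 4390 / 5909 = 0.743 = 74.3%

74.3 %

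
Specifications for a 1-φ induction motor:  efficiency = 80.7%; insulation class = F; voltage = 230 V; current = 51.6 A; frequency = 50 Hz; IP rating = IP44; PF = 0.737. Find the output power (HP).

P_in = V·I·cosφ = 230 × 51.6 × 0.737 = 8747 W
P_out = η·P_in = 0.807 × 8747 = 7059 W
= 7059/746 = 9.46 HP

9.46 HP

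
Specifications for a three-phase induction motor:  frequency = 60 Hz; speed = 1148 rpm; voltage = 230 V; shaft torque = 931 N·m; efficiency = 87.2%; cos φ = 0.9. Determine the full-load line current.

ω = 2π×1148/60 = 120.2 rad/s; P_out = τω = 931 × 120.2 = 111906 W
P_in = P_out / η = 111906 / 0.872 = 128333 W
I_L = P_in / (√3·V_L·cosφ) = 128333 / (1.732 × 230 × 0.9) = 358 A

358 A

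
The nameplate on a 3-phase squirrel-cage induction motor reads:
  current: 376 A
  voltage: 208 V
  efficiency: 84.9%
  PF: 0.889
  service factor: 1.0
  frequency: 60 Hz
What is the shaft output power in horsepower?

137 HP

P_in = √3·V·I·cosφ = 1.732 × 208 × 376 × 0.889 = 120421 W
P_out = η·P_in = 0.849 × 120421 = 102237 W
= 102237/746 = 137 HP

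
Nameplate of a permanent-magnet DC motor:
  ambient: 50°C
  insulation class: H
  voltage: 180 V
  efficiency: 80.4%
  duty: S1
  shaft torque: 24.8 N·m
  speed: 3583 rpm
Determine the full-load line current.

ω = 2π×3583/60 = 375.2 rad/s; P_out = τω = 24.8 × 375.2 = 9305 W
P_in = P_out / η = 9305 / 0.804 = 11573 W
I = P_in / V = 11573 / 180 = 64.3 A

64.3 A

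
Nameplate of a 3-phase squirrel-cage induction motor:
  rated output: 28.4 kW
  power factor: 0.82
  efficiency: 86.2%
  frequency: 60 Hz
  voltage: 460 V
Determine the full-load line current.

P_out = 28.4 kW = 28400 W
P_in = P_out / η = 28400 / 0.862 = 32947 W
I_L = P_in / (√3·V_L·cosφ) = 32947 / (1.732 × 460 × 0.82) = 50.4 A

50.4 A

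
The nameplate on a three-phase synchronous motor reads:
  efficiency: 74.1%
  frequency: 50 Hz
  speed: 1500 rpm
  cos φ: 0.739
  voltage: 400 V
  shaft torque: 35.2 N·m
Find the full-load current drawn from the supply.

14.6 A

ω = 2π×1500/60 = 157.1 rad/s; P_out = τω = 35.2 × 157.1 = 5530 W
P_in = P_out / η = 5530 / 0.741 = 7463 W
I_L = P_in / (√3·V_L·cosφ) = 7463 / (1.732 × 400 × 0.739) = 14.6 A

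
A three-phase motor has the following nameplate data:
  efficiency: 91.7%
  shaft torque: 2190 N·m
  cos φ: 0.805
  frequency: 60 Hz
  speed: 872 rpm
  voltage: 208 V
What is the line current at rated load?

ω = 2π×872/60 = 91.32 rad/s; P_out = τω = 2190 × 91.32 = 199991 W
P_in = P_out / η = 199991 / 0.917 = 218093 W
I_L = P_in / (√3·V_L·cosφ) = 218093 / (1.732 × 208 × 0.805) = 752 A

752 A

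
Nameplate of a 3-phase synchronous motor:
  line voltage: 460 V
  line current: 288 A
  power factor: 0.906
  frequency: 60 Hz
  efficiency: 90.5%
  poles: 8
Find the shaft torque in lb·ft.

P_in = √3·V·I·cosφ = 1.732 × 460 × 288 × 0.906 = 207887 W
P_out = η·P_in = 0.905 × 207887 = 188138 W
n = n_s = 120×60/8 = 900 rpm (synchronous)
ω = 2π×900/60 = 94.25 rad/s
τ = P_out/ω = 188138/94.25 = 1996 N·m
In lb·ft: 1996/1.356 = 1470 lb·ft

1470 lb·ft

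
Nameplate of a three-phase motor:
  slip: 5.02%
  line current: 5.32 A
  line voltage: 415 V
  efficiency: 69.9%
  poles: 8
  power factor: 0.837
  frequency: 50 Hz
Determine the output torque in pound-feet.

P_in = √3·V·I·cosφ = 1.732 × 415 × 5.32 × 0.837 = 3201 W
P_out = η·P_in = 0.699 × 3201 = 2237 W
n_s = 120×50/8 = 750 rpm; n = 750×(1−0.0502) = 712 rpm
ω = 2π×712/60 = 74.56 rad/s
τ = P_out/ω = 2237/74.56 = 30 N·m
In lb·ft: 30/1.356 = 22.1 lb·ft

22.1 lb·ft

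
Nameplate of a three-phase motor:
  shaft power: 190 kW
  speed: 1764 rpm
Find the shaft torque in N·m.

ω = 2π × 1764/60 = 184.7 rad/s
τ = P/ω = 190000/184.7 = 1030 N·m

1030 N·m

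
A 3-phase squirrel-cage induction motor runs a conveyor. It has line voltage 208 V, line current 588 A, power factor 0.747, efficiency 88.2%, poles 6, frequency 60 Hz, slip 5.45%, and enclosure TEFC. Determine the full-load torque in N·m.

P_in = √3·V·I·cosφ = 1.732 × 208 × 588 × 0.747 = 158237 W
P_out = η·P_in = 0.882 × 158237 = 139565 W
n_s = 120×60/6 = 1200 rpm; n = 1200×(1−0.0545) = 1135 rpm
ω = 2π×1135/60 = 118.9 rad/s
τ = P_out/ω = 139565/118.9 = 1170 N·m

1170 N·m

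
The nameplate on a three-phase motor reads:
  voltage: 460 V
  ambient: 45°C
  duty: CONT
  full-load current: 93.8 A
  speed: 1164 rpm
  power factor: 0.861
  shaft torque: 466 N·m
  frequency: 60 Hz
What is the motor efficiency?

ω = 2π × 1164/60 = 121.9 rad/s; P_out = τω = 466 × 121.9 = 56805 W
P_in = √3·V_L·I_L·cosφ = 1.732 × 460 × 93.8 × 0.861 = 64345 W
η = P_out / P_in = 56805 / 64345 = 0.883 = 88.3%

88.3 %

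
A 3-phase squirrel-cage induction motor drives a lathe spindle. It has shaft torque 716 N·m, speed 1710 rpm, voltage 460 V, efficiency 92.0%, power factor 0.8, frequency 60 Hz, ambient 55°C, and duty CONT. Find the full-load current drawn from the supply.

ω = 2π×1710/60 = 179.1 rad/s; P_out = τω = 716 × 179.1 = 128236 W
P_in = P_out / η = 128236 / 0.920 = 139387 W
I_L = P_in / (√3·V_L·cosφ) = 139387 / (1.732 × 460 × 0.8) = 219 A

219 A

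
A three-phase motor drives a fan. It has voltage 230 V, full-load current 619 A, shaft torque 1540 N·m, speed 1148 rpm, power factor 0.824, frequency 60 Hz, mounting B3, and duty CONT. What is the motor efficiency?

ω = 2π × 1148/60 = 120.2 rad/s; P_out = τω = 1540 × 120.2 = 185108 W
P_in = √3·V_L·I_L·cosφ = 1.732 × 230 × 619 × 0.824 = 203186 W
η = P_out / P_in = 185108 / 203186 = 0.911 = 91.1%

91.1 %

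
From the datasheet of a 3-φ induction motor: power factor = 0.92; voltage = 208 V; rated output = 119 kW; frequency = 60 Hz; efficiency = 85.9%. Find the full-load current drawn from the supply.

P_out = 119 kW = 119000 W
P_in = P_out / η = 119000 / 0.859 = 138533 W
I_L = P_in / (√3·V_L·cosφ) = 138533 / (1.732 × 208 × 0.92) = 418 A

418 A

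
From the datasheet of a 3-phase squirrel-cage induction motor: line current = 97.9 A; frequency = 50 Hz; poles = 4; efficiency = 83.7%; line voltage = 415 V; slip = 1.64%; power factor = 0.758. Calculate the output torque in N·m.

P_in = √3·V·I·cosφ = 1.732 × 415 × 97.9 × 0.758 = 53339 W
P_out = η·P_in = 0.837 × 53339 = 44645 W
n_s = 120×50/4 = 1500 rpm; n = 1500×(1−0.0164) = 1475 rpm
ω = 2π×1475/60 = 154.5 rad/s
τ = P_out/ω = 44645/154.5 = 289 N·m

289 N·m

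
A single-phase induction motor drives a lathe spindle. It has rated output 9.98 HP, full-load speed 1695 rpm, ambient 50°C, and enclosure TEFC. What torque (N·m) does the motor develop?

41.9 N·m

P_out = 9.98 × 746 = 7445 W
ω = 2π × 1695/60 = 177.5 rad/s
τ = P_out/ω = 7445/177.5 = 41.9 N·m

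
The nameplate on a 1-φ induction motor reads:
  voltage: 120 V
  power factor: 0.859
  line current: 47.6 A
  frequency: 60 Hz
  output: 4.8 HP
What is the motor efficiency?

P_out = 4.8 × 746 = 3581 W
P_in = V·I·cosφ = 120 × 47.6 × 0.859 = 4907 W
η = P_out / P_in = 3581 / 4907 = 0.730 = 73.0%

73.0 %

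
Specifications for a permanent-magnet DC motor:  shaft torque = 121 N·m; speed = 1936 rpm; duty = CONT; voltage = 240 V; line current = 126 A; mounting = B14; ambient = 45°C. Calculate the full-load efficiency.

81.1 %

ω = 2π × 1936/60 = 202.7 rad/s; P_out = τω = 121 × 202.7 = 24527 W
P_in = V·I = 240 × 126 = 30240 W
η = P_out / P_in = 24527 / 30240 = 0.811 = 81.1%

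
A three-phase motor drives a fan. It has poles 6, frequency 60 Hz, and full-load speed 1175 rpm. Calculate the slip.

n_s = 120f/p = 120×60/6 = 1200 rpm
s = (n_s − n)/n_s = (1200 − 1175)/1200 = 0.0208

2.08 %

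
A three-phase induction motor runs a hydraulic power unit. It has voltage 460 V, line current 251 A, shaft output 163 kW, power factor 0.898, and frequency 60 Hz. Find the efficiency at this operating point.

P_out = 163 kW = 163000 W
P_in = √3·V_L·I_L·cosφ = 1.732 × 460 × 251 × 0.898 = 179579 W
η = P_out / P_in = 163000 / 179579 = 0.908 = 90.8%

90.8 %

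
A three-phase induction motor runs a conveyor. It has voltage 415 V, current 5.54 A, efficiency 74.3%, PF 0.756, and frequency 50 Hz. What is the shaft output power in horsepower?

P_in = √3·V·I·cosφ = 1.732 × 415 × 5.54 × 0.756 = 3010 W
P_out = η·P_in = 0.743 × 3010 = 2236 W
= 2236/746 = 3 HP

3 HP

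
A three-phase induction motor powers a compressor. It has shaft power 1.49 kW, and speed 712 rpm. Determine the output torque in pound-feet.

ω = 2π × 712/60 = 74.56 rad/s
τ = P/ω = 1490/74.56 = 19.98 N·m
In lb·ft: 19.98/1.356 = 14.7 lb·ft

14.7 lb·ft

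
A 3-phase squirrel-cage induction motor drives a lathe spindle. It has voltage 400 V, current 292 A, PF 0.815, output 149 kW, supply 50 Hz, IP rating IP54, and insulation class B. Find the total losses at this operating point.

15900 W

P_in = √3·V·I·cosφ = 1.732×400×292×0.815 = 164873 W
P_out = 149000 W
Losses = P_in − P_out = 164873 − 149000 = 15873 W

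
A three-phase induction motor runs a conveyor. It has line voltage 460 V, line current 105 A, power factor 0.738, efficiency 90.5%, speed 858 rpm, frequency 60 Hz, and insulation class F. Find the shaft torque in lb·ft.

459 lb·ft

P_in = √3·V·I·cosφ = 1.732 × 460 × 105 × 0.738 = 61738 W
P_out = η·P_in = 0.905 × 61738 = 55873 W
n = 858 rpm
ω = 2π×858/60 = 89.85 rad/s
τ = P_out/ω = 55873/89.85 = 621.8 N·m
In lb·ft: 621.8/1.356 = 459 lb·ft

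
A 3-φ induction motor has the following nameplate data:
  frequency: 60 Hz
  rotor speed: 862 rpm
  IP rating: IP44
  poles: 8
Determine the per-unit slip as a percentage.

n_s = 120f/p = 120×60/8 = 900 rpm
s = (n_s − n)/n_s = (900 − 862)/900 = 0.0422

4.22 %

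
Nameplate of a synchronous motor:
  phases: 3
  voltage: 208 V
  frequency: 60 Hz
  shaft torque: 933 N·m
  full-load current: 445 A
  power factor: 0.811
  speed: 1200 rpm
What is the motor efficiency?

ω = 2π × 1200/60 = 125.7 rad/s; P_out = τω = 933 × 125.7 = 117278 W
P_in = √3·V_L·I_L·cosφ = 1.732 × 208 × 445 × 0.811 = 130015 W
η = P_out / P_in = 117278 / 130015 = 0.902 = 90.2%

90.2 %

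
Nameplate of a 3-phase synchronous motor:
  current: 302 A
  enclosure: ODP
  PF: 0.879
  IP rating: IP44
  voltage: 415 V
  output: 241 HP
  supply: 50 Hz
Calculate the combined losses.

P_in = √3·V·I·cosφ = 1.732×415×302×0.879 = 190806 W
P_out = 241×746 = 179786 W
Losses = P_in − P_out = 190806 − 179786 = 11020 W

11000 W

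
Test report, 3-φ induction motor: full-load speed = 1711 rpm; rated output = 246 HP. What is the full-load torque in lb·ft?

755 lb·ft

P_out = 246 × 746 = 183516 W
ω = 2π × 1711/60 = 179.2 rad/s
τ = P_out/ω = 183516/179.2 = 1024 N·m
In lb·ft: 1024/1.356 = 755 lb·ft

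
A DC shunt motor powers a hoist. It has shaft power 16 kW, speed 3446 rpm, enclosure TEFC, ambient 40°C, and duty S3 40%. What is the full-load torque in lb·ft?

ω = 2π × 3446/60 = 360.9 rad/s
τ = P/ω = 16000/360.9 = 44.33 N·m
In lb·ft: 44.33/1.356 = 32.7 lb·ft

32.7 lb·ft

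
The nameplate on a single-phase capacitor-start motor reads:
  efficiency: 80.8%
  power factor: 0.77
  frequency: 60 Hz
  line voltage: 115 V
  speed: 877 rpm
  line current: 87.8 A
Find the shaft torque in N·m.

P_in = V·I·cosφ = 115 × 87.8 × 0.77 = 7775 W
P_out = η·P_in = 0.808 × 7775 = 6282 W
n = 877 rpm
ω = 2π×877/60 = 91.84 rad/s
τ = P_out/ω = 6282/91.84 = 68.4 N·m

68.4 N·m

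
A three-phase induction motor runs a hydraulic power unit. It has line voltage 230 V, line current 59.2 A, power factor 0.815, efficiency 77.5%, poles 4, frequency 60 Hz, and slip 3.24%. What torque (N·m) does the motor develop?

P_in = √3·V·I·cosφ = 1.732 × 230 × 59.2 × 0.815 = 19220 W
P_out = η·P_in = 0.775 × 19220 = 14896 W
n_s = 120×60/4 = 1800 rpm; n = 1800×(1−0.0324) = 1742 rpm
ω = 2π×1742/60 = 182.4 rad/s
τ = P_out/ω = 14896/182.4 = 81.7 N·m

81.7 N·m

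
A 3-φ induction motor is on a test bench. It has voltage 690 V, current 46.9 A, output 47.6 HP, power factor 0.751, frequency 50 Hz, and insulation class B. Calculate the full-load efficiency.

84.4 %

P_out = 47.6 × 746 = 35510 W
P_in = √3·V_L·I_L·cosφ = 1.732 × 690 × 46.9 × 0.751 = 42093 W
η = P_out / P_in = 35510 / 42093 = 0.844 = 84.4%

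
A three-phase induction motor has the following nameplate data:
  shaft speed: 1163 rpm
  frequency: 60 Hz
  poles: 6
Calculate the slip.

3.08 %

n_s = 120f/p = 120×60/6 = 1200 rpm
s = (n_s − n)/n_s = (1200 − 1163)/1200 = 0.0308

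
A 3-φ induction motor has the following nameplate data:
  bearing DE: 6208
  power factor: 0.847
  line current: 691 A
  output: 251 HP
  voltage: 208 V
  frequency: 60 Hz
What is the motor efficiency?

P_out = 251 × 746 = 187246 W
P_in = √3·V_L·I_L·cosφ = 1.732 × 208 × 691 × 0.847 = 210850 W
η = P_out / P_in = 187246 / 210850 = 0.888 = 88.8%

88.8 %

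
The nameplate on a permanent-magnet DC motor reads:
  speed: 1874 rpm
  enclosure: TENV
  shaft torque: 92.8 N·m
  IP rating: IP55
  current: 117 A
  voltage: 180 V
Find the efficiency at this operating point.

ω = 2π × 1874/60 = 196.2 rad/s; P_out = τω = 92.8 × 196.2 = 18207 W
P_in = V·I = 180 × 117 = 21060 W
η = P_out / P_in = 18207 / 21060 = 0.865 = 86.5%

86.5 %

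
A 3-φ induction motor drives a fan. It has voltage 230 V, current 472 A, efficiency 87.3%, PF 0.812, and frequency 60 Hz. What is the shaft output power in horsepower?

179 HP

P_in = √3·V·I·cosφ = 1.732 × 230 × 472 × 0.812 = 152677 W
P_out = η·P_in = 0.873 × 152677 = 133287 W
= 133287/746 = 179 HP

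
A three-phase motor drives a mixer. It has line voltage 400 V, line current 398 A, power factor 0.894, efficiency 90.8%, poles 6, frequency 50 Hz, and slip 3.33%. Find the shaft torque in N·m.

2210 N·m

P_in = √3·V·I·cosφ = 1.732 × 400 × 398 × 0.894 = 246507 W
P_out = η·P_in = 0.908 × 246507 = 223828 W
n_s = 120×50/6 = 1000 rpm; n = 1000×(1−0.0333) = 967 rpm
ω = 2π×967/60 = 101.3 rad/s
τ = P_out/ω = 223828/101.3 = 2210 N·m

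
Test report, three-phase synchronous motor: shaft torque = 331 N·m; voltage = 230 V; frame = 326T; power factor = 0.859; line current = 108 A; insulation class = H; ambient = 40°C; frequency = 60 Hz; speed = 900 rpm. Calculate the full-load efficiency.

84.4 %

ω = 2π × 900/60 = 94.25 rad/s; P_out = τω = 331 × 94.25 = 31197 W
P_in = √3·V_L·I_L·cosφ = 1.732 × 230 × 108 × 0.859 = 36957 W
η = P_out / P_in = 31197 / 36957 = 0.844 = 84.4%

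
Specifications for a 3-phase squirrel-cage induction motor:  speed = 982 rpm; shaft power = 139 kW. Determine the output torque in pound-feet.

ω = 2π × 982/60 = 102.8 rad/s
τ = P/ω = 139000/102.8 = 1352 N·m
In lb·ft: 1352/1.356 = 997 lb·ft

997 lb·ft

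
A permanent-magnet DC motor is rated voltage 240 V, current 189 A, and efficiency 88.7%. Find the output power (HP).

P_in = V·I = 240 × 189 = 45360 W
P_out = η·P_in = 0.887 × 45360 = 40234 W
= 40234/746 = 53.9 HP

53.9 HP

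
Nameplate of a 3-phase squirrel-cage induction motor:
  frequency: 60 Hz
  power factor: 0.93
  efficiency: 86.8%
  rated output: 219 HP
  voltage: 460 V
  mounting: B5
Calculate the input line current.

254 A

P_out = 219 × 746 = 163374 W
P_in = P_out / η = 163374 / 0.868 = 188219 W
I_L = P_in / (√3·V_L·cosφ) = 188219 / (1.732 × 460 × 0.93) = 254 A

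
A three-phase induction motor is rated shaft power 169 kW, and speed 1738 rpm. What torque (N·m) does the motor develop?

929 N·m

ω = 2π × 1738/60 = 182 rad/s
τ = P/ω = 169000/182 = 929 N·m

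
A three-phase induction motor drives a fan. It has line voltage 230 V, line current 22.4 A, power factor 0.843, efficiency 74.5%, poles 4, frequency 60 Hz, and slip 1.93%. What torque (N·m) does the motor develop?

P_in = √3·V·I·cosφ = 1.732 × 230 × 22.4 × 0.843 = 7522 W
P_out = η·P_in = 0.745 × 7522 = 5604 W
n_s = 120×60/4 = 1800 rpm; n = 1800×(1−0.0193) = 1765 rpm
ω = 2π×1765/60 = 184.8 rad/s
τ = P_out/ω = 5604/184.8 = 30.3 N·m

30.3 N·m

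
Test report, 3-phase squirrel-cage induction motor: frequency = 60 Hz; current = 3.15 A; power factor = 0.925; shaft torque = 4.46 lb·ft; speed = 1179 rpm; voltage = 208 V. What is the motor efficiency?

71.1 %

τ = 4.46 lb·ft × 1.356 = 6.048 N·m
ω = 2π × 1179/60 = 123.5 rad/s; P_out = τω = 6.048 × 123.5 = 747 W
P_in = √3·V_L·I_L·cosφ = 1.732 × 208 × 3.15 × 0.925 = 1050 W
η = P_out / P_in = 747 / 1050 = 0.711 = 71.1%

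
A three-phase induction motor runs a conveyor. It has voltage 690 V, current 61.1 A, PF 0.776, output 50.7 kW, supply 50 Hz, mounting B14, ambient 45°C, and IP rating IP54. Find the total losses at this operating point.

P_in = √3·V·I·cosφ = 1.732×690×61.1×0.776 = 56663 W
P_out = 50700 W
Losses = P_in − P_out = 56663 − 50700 = 5963 W

5960 W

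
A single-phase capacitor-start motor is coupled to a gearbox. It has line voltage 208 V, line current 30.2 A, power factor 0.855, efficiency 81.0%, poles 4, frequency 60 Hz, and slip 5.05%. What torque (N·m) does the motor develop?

P_in = V·I·cosφ = 208 × 30.2 × 0.855 = 5371 W
P_out = η·P_in = 0.81 × 5371 = 4351 W
n_s = 120×60/4 = 1800 rpm; n = 1800×(1−0.0505) = 1709 rpm
ω = 2π×1709/60 = 179 rad/s
τ = P_out/ω = 4351/179 = 24.3 N·m

24.3 N·m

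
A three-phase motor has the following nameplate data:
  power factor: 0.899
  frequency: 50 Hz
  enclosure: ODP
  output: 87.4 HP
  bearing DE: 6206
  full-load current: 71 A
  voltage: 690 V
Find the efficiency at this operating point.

85.5 %

P_out = 87.4 × 746 = 65200 W
P_in = √3·V_L·I_L·cosφ = 1.732 × 690 × 71 × 0.899 = 76281 W
η = P_out / P_in = 65200 / 76281 = 0.855 = 85.5%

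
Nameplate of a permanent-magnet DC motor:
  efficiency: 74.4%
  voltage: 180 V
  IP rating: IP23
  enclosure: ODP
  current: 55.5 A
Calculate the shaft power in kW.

P_in = V·I = 180 × 55.5 = 9990 W
P_out = η·P_in = 0.744 × 9990 = 7433 W

7.43 kW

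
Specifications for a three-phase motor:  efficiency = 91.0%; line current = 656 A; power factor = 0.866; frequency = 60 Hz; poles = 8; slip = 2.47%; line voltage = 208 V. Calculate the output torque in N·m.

P_in = √3·V·I·cosφ = 1.732 × 208 × 656 × 0.866 = 204660 W
P_out = η·P_in = 0.91 × 204660 = 186241 W
n_s = 120×60/8 = 900 rpm; n = 900×(1−0.0247) = 878 rpm
ω = 2π×878/60 = 91.94 rad/s
τ = P_out/ω = 186241/91.94 = 2030 N·m

2030 N·m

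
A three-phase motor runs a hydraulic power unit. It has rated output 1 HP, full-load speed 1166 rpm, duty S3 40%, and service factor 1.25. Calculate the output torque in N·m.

P_out = 1 × 746 = 746 W
ω = 2π × 1166/60 = 122.1 rad/s
τ = P_out/ω = 746/122.1 = 6.11 N·m

6.11 N·m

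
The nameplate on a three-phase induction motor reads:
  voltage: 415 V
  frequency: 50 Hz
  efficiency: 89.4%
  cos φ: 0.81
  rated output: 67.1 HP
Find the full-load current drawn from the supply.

P_out = 67.1 × 746 = 50057 W
P_in = P_out / η = 50057 / 0.894 = 55992 W
I_L = P_in / (√3·V_L·cosφ) = 55992 / (1.732 × 415 × 0.81) = 96.2 A

96.2 A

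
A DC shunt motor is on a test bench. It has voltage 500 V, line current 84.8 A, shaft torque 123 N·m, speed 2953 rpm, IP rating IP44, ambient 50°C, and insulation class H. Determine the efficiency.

89.7 %

ω = 2π × 2953/60 = 309.2 rad/s; P_out = τω = 123 × 309.2 = 38032 W
P_in = V·I = 500 × 84.8 = 42400 W
η = P_out / P_in = 38032 / 42400 = 0.897 = 89.7%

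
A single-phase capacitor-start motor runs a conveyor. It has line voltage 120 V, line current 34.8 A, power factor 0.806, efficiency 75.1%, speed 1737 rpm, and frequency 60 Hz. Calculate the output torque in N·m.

13.9 N·m

P_in = V·I·cosφ = 120 × 34.8 × 0.806 = 3366 W
P_out = η·P_in = 0.751 × 3366 = 2528 W
n = 1737 rpm
ω = 2π×1737/60 = 181.9 rad/s
τ = P_out/ω = 2528/181.9 = 13.9 N·m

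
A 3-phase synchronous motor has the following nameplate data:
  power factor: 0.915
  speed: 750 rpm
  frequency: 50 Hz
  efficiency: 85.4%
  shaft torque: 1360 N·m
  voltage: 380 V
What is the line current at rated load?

208 A

ω = 2π×750/60 = 78.54 rad/s; P_out = τω = 1360 × 78.54 = 106814 W
P_in = P_out / η = 106814 / 0.854 = 125075 W
I_L = P_in / (√3·V_L·cosφ) = 125075 / (1.732 × 380 × 0.915) = 208 A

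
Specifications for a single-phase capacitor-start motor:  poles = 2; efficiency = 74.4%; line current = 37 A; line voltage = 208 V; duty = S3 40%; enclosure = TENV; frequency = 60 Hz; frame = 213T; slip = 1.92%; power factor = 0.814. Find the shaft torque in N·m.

12.6 N·m

P_in = V·I·cosφ = 208 × 37 × 0.814 = 6265 W
P_out = η·P_in = 0.744 × 6265 = 4661 W
n_s = 120×60/2 = 3600 rpm; n = 3600×(1−0.0192) = 3531 rpm
ω = 2π×3531/60 = 369.8 rad/s
τ = P_out/ω = 4661/369.8 = 12.6 N·m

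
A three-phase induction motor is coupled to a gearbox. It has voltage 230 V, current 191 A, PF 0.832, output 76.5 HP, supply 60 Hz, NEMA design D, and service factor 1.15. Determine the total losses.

6240 W

P_in = √3·V·I·cosφ = 1.732×230×191×0.832 = 63304 W
P_out = 76.5×746 = 57069 W
Losses = P_in − P_out = 63304 − 57069 = 6235 W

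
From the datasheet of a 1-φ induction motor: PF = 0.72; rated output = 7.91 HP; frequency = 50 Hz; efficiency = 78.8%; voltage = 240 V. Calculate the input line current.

43.3 A

P_out = 7.91 × 746 = 5901 W
P_in = P_out / η = 5901 / 0.788 = 7489 W
I = P_in / (V·cosφ) = 7489 / (240 × 0.72) = 43.3 A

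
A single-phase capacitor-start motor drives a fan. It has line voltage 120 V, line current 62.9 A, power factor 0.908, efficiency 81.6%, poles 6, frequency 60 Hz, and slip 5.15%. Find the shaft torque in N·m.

P_in = V·I·cosφ = 120 × 62.9 × 0.908 = 6854 W
P_out = η·P_in = 0.816 × 6854 = 5593 W
n_s = 120×60/6 = 1200 rpm; n = 1200×(1−0.0515) = 1138 rpm
ω = 2π×1138/60 = 119.2 rad/s
τ = P_out/ω = 5593/119.2 = 46.9 N·m

46.9 N·m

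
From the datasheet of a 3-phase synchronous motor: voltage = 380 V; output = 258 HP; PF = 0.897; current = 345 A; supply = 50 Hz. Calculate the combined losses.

11200 W

P_in = √3·V·I·cosφ = 1.732×380×345×0.897 = 203677 W
P_out = 258×746 = 192468 W
Losses = P_in − P_out = 203677 − 192468 = 11209 W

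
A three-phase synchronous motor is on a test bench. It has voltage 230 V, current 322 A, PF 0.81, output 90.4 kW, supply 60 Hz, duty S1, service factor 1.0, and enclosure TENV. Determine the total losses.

13.5 kW

P_in = √3·V·I·cosφ = 1.732×230×322×0.81 = 103900 W
P_out = 90400 W
Losses = P_in − P_out = 103900 − 90400 = 13500 W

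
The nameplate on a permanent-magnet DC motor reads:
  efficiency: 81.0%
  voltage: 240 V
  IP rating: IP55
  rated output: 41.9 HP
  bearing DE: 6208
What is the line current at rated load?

P_out = 41.9 × 746 = 31257 W
P_in = P_out / η = 31257 / 0.810 = 38589 W
I = P_in / V = 38589 / 240 = 161 A

161 A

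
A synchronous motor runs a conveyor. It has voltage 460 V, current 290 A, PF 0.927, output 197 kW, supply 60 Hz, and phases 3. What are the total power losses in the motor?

17.2 kW

P_in = √3·V·I·cosφ = 1.732×460×290×0.927 = 214182 W
P_out = 197000 W
Losses = P_in − P_out = 214182 − 197000 = 17182 W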